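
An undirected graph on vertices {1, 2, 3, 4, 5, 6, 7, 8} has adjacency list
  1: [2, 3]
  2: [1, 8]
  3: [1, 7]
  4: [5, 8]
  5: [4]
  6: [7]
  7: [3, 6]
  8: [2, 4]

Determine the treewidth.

1

A width-1 tree decomposition is:
Bags: B1 = {4, 5}  B2 = {4, 8}  B3 = {2, 8}  B4 = {1, 2}  B5 = {1, 3}  B6 = {3, 7}  B7 = {6, 7}
Tree: B1–B2, B2–B3, B3–B4, B4–B5, B5–B6, B6–B7
The largest bag has 2 vertices, giving width 1; this decomposition certifies tw(G) ≤ 1. G has an edge, so its treewidth is at least 1. Hence tw(G) = 1 exactly.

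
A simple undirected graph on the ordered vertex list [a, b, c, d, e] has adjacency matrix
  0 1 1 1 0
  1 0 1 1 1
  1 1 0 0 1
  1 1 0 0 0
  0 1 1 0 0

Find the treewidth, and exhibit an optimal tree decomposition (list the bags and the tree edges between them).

Treewidth 2.
One optimal decomposition is:
Bags: B1 = {a, b, d}  B2 = {a, b, c}  B3 = {b, c, e}
Tree: B1–B2, B2–B3

The largest bag has 3 vertices, giving width 2; this decomposition certifies tw(G) ≤ 2. For the lower bound, the 3 vertices {a, b, d} are pairwise adjacent, and any tree decomposition puts a clique entirely inside one bag — forcing width ≥ 2. Hence tw(G) = 2 exactly.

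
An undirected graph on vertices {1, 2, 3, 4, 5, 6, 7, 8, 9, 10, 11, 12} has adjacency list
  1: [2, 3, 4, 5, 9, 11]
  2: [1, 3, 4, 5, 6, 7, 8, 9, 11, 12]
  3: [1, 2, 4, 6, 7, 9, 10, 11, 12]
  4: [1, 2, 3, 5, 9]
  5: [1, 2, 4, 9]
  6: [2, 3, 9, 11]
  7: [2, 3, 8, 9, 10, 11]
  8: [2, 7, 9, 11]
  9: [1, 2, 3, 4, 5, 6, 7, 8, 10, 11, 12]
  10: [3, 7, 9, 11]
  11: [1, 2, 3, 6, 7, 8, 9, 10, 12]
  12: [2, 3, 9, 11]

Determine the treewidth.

A width-4 tree decomposition is:
Bags: B1 = {1, 2, 3, 9, 11}  B2 = {2, 3, 7, 9, 11}  B3 = {1, 2, 3, 4, 9}  B4 = {1, 2, 4, 5, 9}  B5 = {3, 7, 9, 10, 11}  B6 = {2, 3, 6, 9, 11}  B7 = {2, 3, 9, 11, 12}  B8 = {2, 7, 8, 9, 11}
Tree: B1–B2, B1–B3, B3–B4, B2–B5, B1–B6, B6–B7, B2–B8
The largest bag has 5 vertices, giving width 4; this decomposition certifies tw(G) ≤ 4. On the other hand G contains the 5-clique {2, 7, 8, 9, 11}. A clique must lie in a single bag of any decomposition, so no decomposition can have width below 4. The upper and lower bounds meet at 4, so that is the treewidth.

4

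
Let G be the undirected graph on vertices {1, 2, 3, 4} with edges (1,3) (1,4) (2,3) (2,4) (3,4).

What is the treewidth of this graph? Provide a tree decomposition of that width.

Each bag holds 3 vertices, so the decomposition has width 2, which upper-bounds the treewidth. For the lower bound, the 3 vertices {1, 3, 4} are pairwise adjacent, and any tree decomposition puts a clique entirely inside one bag — forcing width ≥ 2. Therefore the treewidth is 2.

Treewidth 2.
One such decomposition:
Bags: B1 = {1, 3, 4}  B2 = {2, 3, 4}
Tree: B1–B2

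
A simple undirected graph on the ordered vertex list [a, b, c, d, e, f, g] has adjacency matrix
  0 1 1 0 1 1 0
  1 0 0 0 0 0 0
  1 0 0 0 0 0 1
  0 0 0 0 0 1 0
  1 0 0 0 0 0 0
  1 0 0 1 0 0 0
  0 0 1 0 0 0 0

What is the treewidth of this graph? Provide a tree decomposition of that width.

Each bag holds 2 vertices, so the decomposition has width 1, which upper-bounds the treewidth. Since G has at least one edge (e.g. b–a), it is not an edgeless graph, so tw(G) ≥ 1. Therefore the treewidth is 1.

Treewidth 1.
One such decomposition:
Bags: B1 = {a, b}  B2 = {a, c}  B3 = {a, e}  B4 = {c, g}  B5 = {a, f}  B6 = {d, f}
Tree: B1–B2, B1–B3, B2–B4, B2–B5, B5–B6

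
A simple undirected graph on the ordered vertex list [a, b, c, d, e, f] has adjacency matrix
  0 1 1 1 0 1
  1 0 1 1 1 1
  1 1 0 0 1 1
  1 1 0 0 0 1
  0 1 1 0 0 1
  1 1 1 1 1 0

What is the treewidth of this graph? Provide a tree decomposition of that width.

Every bag has size at most 4, so the width is 4 − 1 = 3 and tw(G) ≤ 3. Conversely, {a, b, d, f} is a clique of size 4, and the vertices of any clique must share a bag in every tree decomposition; so some bag has ≥ 4 vertices and tw(G) ≥ 3. The upper and lower bounds meet at 3, so that is the treewidth.

Treewidth 3.
Bags: B1 = {a, b, c, f}  B2 = {a, b, d, f}  B3 = {b, c, e, f}
Tree: B1–B2, B1–B3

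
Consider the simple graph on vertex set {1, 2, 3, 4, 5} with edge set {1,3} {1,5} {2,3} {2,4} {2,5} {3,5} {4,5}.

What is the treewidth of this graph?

2

A width-2 tree decomposition is:
Bags: B1 = {2, 3, 5}  B2 = {2, 4, 5}  B3 = {1, 3, 5}
Tree: B1–B2, B1–B3
Every bag has size at most 3, so the width is 3 − 1 = 2 and tw(G) ≤ 2. On the other hand G contains the 3-clique {1, 3, 5}. A clique must lie in a single bag of any decomposition, so no decomposition can have width below 2. The upper and lower bounds meet at 2, so that is the treewidth.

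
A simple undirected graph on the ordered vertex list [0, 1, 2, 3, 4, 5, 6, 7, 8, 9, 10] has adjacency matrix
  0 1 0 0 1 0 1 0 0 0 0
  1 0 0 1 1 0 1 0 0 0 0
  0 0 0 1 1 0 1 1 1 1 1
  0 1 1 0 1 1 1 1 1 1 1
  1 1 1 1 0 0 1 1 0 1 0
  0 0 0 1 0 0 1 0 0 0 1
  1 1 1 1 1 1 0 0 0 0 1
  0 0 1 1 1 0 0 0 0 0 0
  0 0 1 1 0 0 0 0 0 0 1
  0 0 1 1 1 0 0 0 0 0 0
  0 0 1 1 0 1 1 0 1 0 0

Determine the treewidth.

3

A width-3 tree decomposition is:
Bags: B1 = {2, 3, 4, 7}  B2 = {2, 3, 4, 9}  B3 = {2, 3, 4, 6}  B4 = {1, 3, 4, 6}  B5 = {0, 1, 4, 6}  B6 = {2, 3, 6, 10}  B7 = {3, 5, 6, 10}  B8 = {2, 3, 8, 10}
Tree: B1–B2, B2–B3, B3–B4, B4–B5, B3–B6, B6–B7, B6–B8
Each bag holds 4 vertices, so the decomposition has width 3, which upper-bounds the treewidth. On the other hand G contains the 4-clique {0, 1, 4, 6}. A clique must lie in a single bag of any decomposition, so no decomposition can have width below 3. Combining the bounds, tw(G) = 3.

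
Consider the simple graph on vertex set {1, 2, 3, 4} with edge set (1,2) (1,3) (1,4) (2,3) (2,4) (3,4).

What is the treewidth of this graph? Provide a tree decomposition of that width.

Treewidth 3.
One optimal decomposition is:
Bags: B1 = {1, 2, 3, 4}
Tree: (single bag)

With just one bag of size 4, the width is 4 − 1 = 3, so tw(G) ≤ 3. On the other hand G contains the 4-clique {1, 2, 3, 4}. A clique must lie in a single bag of any decomposition, so no decomposition can have width below 3. Therefore the treewidth is 3.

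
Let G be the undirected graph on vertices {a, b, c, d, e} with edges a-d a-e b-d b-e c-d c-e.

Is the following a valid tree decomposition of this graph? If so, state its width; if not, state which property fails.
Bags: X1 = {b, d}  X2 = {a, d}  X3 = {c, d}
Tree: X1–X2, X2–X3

No — vertex e appears in no bag.

A tree decomposition must satisfy three properties: every vertex lies in some bag; for every edge, both endpoints lie together in some bag; and for every vertex, the bags containing it form a connected subtree. Here vertex e appears in no bag, so the decomposition is invalid.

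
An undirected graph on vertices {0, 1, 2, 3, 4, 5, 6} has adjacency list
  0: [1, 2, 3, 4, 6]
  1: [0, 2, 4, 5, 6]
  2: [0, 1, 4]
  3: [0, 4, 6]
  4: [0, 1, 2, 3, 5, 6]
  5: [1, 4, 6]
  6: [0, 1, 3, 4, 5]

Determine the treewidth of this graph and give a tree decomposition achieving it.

Treewidth 3.
Bags: B1 = {1, 4, 5, 6}  B2 = {0, 1, 4, 6}  B3 = {0, 1, 2, 4}  B4 = {0, 3, 4, 6}
Tree: B1–B2, B2–B3, B2–B4

Each bag holds 4 vertices, so the decomposition has width 3, which upper-bounds the treewidth. For the lower bound, the 4 vertices {0, 1, 2, 4} are pairwise adjacent, and any tree decomposition puts a clique entirely inside one bag — forcing width ≥ 3. Hence tw(G) = 3 exactly.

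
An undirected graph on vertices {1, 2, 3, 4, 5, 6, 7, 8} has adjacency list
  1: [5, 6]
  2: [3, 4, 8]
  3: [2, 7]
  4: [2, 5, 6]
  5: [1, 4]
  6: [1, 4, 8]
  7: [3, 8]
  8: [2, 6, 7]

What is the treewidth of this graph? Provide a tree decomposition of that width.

Treewidth 2.
One such decomposition:
Bags: B1 = {2, 3, 7}  B2 = {2, 7, 8}  B3 = {2, 4, 8}  B4 = {4, 6, 8}  B5 = {4, 5, 6}  B6 = {1, 5, 6}
Tree: B1–B2, B2–B3, B3–B4, B4–B5, B5–B6

The largest bag has 3 vertices, giving width 2; this decomposition certifies tw(G) ≤ 2. For the lower bound, G contains the cycle 3–7–8–2–3, so G is not a forest; only forests have treewidth ≤ 1, hence tw(G) ≥ 2. Therefore the treewidth is 2.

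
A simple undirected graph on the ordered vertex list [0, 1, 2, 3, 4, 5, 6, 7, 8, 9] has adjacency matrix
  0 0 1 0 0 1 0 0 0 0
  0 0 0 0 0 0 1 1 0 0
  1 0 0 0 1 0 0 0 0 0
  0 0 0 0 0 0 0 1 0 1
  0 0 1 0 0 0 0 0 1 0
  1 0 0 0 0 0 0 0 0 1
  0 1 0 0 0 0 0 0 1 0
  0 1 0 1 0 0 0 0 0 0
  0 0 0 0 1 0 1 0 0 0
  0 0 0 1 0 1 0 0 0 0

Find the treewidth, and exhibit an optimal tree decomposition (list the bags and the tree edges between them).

Treewidth 2.
Bags: B1 = {0, 2, 5}  B2 = {2, 5, 9}  B3 = {2, 3, 9}  B4 = {2, 3, 7}  B5 = {1, 2, 7}  B6 = {1, 2, 6}  B7 = {2, 6, 8}  B8 = {2, 4, 8}
Tree: B1–B2, B2–B3, B3–B4, B4–B5, B5–B6, B6–B7, B7–B8

Each bag holds 3 vertices, so the decomposition has width 2, which upper-bounds the treewidth. For the lower bound, G contains the cycle 2–0–5–9–3–7–1–6–8–4–2, so G is not a forest; only forests have treewidth ≤ 1, hence tw(G) ≥ 2. Hence tw(G) = 2 exactly.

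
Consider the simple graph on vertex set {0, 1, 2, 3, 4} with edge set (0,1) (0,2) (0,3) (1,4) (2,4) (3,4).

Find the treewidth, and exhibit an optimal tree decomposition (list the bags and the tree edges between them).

Treewidth 2.
One such decomposition:
Bags: B1 = {0, 3, 4}  B2 = {0, 1, 4}  B3 = {0, 2, 4}
Tree: B1–B2, B2–B3

The largest bag has 3 vertices, giving width 2; this decomposition certifies tw(G) ≤ 2. The edges 0–3–4–1–0 form a cycle, so G is not a tree and its treewidth is at least 2. Therefore the treewidth is 2.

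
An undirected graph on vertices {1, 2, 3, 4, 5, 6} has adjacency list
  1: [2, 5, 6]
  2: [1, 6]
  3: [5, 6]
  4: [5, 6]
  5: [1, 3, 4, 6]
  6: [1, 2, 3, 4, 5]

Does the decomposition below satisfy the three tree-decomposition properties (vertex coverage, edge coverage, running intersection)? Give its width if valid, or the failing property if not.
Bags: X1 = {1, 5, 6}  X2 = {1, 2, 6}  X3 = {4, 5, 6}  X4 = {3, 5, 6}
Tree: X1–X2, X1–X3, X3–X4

Vertex coverage: the bags together contain {1, 2, 3, 4, 5, 6}, the full vertex set. Edge coverage: each edge of G has both endpoints in at least one bag. Running intersection: for every vertex, the bags containing it form a connected subtree. All three properties hold, so this is a valid tree decomposition of width max|bag| − 1 = 2, and hence tw(G) ≤ 2.

Yes; width 2.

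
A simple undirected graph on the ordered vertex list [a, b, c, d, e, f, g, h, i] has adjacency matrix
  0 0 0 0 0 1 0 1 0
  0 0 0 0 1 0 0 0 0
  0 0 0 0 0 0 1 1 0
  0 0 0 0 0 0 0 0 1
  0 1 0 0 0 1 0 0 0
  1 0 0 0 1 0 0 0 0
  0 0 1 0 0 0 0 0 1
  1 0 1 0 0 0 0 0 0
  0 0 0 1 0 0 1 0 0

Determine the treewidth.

A width-1 tree decomposition is:
Bags: B1 = {b, e}  B2 = {e, f}  B3 = {a, f}  B4 = {a, h}  B5 = {c, h}  B6 = {c, g}  B7 = {g, i}  B8 = {d, i}
Tree: B1–B2, B2–B3, B3–B4, B4–B5, B5–B6, B6–B7, B7–B8
Every bag has size at most 2, so the width is 2 − 1 = 1 and tw(G) ≤ 1. G has an edge, so its treewidth is at least 1. The upper and lower bounds meet at 1, so that is the treewidth.

1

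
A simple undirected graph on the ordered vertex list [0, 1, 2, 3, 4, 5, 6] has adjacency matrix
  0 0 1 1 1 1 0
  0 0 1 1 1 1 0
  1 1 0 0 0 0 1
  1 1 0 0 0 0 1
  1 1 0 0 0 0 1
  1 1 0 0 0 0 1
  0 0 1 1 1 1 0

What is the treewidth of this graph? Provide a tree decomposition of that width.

Each bag holds 4 vertices, so the decomposition has width 3, which upper-bounds the treewidth. For the lower bound: the 4 vertex sets {1,5}, {0,3}, {6}, {2} are disjoint, each induces a connected subgraph, and every pair is joined by at least one edge of G. Contracting each set to a single vertex therefore yields K_{4} as a minor, and since treewidth is minor-monotone, tw(G) ≥ tw(K_{4}) = 3. Hence tw(G) = 3 exactly.

Treewidth 3.
One optimal decomposition is:
Bags: B1 = {0, 1, 5, 6}  B2 = {0, 1, 3, 6}  B3 = {0, 1, 2, 6}  B4 = {0, 1, 4, 6}
Tree: B1–B2, B2–B3, B3–B4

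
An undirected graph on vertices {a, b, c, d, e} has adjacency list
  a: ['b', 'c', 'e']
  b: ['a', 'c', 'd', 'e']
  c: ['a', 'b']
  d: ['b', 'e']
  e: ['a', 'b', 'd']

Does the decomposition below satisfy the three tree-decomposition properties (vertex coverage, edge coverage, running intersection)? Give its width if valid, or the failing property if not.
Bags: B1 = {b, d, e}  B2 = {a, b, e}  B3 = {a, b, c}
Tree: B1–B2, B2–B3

Every vertex of G appears in some bag (union = {a, b, c, d, e}); every edge is covered by a bag; and for each vertex v the set of bags containing v is connected in the bag tree. The decomposition is therefore valid. The largest bag has 3 vertices, so the width is 2.

Yes; width 2.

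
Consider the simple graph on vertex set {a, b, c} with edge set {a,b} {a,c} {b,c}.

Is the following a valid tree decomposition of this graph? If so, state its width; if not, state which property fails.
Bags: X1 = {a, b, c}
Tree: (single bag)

Checking the three conditions: (i) the bags cover all of {a, b, c}; (ii) for each edge, some bag contains both endpoints; (iii) the bags containing any fixed vertex form a subtree. All hold, so the decomposition is valid with width 3 − 1 = 2.

Yes; width 2.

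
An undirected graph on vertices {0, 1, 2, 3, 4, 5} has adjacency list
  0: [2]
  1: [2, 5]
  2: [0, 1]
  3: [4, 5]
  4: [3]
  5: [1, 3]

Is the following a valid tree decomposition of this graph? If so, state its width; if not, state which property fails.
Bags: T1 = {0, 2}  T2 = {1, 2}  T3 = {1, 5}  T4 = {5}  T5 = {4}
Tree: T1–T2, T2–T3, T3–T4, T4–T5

A tree decomposition must satisfy three properties: every vertex lies in some bag; for every edge, both endpoints lie together in some bag; and for every vertex, the bags containing it form a connected subtree. Here vertex 3 appears in no bag, so the decomposition is invalid.

No — vertex 3 appears in no bag.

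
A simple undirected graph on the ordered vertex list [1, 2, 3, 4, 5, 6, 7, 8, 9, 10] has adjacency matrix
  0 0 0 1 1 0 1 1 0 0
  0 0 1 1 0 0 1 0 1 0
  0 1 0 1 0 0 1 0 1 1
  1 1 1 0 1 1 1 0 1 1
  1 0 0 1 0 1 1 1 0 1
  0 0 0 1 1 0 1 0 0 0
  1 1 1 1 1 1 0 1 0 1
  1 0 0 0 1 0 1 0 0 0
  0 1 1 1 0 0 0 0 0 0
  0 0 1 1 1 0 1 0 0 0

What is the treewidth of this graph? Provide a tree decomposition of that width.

The largest bag has 4 vertices, giving width 3; this decomposition certifies tw(G) ≤ 3. Conversely, {1, 5, 7, 8} is a clique of size 4, and the vertices of any clique must share a bag in every tree decomposition; so some bag has ≥ 4 vertices and tw(G) ≥ 3. Hence tw(G) = 3 exactly.

Treewidth 3.
Bags: B1 = {1, 4, 5, 7}  B2 = {4, 5, 6, 7}  B3 = {4, 5, 7, 10}  B4 = {3, 4, 7, 10}  B5 = {2, 3, 4, 7}  B6 = {1, 5, 7, 8}  B7 = {2, 3, 4, 9}
Tree: B1–B2, B1–B3, B3–B4, B4–B5, B1–B6, B5–B7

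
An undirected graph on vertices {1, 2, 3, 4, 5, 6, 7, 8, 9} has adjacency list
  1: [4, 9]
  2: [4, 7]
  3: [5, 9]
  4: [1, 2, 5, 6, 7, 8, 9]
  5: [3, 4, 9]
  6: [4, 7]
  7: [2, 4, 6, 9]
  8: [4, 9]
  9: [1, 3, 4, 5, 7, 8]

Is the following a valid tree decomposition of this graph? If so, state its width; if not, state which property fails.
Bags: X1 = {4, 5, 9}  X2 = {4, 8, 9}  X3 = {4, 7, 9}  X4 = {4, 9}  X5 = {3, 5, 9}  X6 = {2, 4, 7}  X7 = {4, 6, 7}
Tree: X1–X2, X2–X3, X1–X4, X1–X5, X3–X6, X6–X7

No — vertex 1 appears in no bag.

A tree decomposition must satisfy three properties: every vertex lies in some bag; for every edge, both endpoints lie together in some bag; and for every vertex, the bags containing it form a connected subtree. Here vertex 1 appears in no bag, so the decomposition is invalid.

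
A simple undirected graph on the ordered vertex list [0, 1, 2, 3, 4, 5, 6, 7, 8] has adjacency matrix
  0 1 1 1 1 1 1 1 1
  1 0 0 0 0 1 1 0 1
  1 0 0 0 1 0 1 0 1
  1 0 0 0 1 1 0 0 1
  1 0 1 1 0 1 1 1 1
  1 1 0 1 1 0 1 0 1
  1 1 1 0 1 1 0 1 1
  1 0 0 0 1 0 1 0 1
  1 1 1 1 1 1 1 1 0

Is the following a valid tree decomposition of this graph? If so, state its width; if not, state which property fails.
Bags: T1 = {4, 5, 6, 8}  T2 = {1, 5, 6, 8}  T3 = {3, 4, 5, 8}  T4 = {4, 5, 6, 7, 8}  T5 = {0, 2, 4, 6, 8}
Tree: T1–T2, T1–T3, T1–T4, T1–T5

No — edge (0,5) lies in no bag.

A tree decomposition must satisfy three properties: every vertex lies in some bag; for every edge, both endpoints lie together in some bag; and for every vertex, the bags containing it form a connected subtree. Here edge (0,5) lies in no bag, so the decomposition is invalid.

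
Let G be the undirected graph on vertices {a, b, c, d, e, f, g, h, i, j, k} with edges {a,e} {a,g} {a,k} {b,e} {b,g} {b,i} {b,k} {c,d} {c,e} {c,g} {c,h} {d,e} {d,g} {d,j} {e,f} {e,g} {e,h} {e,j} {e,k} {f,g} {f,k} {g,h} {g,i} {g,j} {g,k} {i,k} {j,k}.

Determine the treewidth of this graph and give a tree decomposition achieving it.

Treewidth 3.
One optimal decomposition is:
Bags: B1 = {a, e, g, k}  B2 = {e, f, g, k}  B3 = {e, g, j, k}  B4 = {b, e, g, k}  B5 = {d, e, g, j}  B6 = {b, g, i, k}  B7 = {c, d, e, g}  B8 = {c, e, g, h}
Tree: B1–B2, B1–B3, B2–B4, B3–B5, B4–B6, B5–B7, B7–B8

Each bag holds 4 vertices, so the decomposition has width 3, which upper-bounds the treewidth. Conversely, {d, e, g, j} is a clique of size 4, and the vertices of any clique must share a bag in every tree decomposition; so some bag has ≥ 4 vertices and tw(G) ≥ 3. Combining the bounds, tw(G) = 3.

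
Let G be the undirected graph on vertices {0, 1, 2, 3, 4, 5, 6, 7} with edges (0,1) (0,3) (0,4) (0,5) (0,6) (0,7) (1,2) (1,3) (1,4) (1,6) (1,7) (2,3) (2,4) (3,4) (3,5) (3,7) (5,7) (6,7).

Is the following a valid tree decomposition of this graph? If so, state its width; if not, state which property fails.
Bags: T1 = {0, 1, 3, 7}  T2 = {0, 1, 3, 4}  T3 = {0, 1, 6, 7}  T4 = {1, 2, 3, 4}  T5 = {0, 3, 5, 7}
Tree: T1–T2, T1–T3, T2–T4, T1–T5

Yes; width 3.

Checking the three conditions: (i) the bags cover all of {0, 1, 2, 3, 4, 5, 6, 7}; (ii) for each edge, some bag contains both endpoints; (iii) the bags containing any fixed vertex form a subtree. All hold, so the decomposition is valid with width 4 − 1 = 3.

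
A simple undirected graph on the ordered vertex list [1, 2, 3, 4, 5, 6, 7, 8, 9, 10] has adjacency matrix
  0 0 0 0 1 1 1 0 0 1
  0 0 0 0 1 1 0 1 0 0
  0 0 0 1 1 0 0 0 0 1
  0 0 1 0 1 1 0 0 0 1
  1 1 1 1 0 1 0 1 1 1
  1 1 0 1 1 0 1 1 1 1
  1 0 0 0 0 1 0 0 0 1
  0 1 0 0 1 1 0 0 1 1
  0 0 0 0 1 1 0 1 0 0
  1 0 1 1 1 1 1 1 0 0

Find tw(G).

A width-3 tree decomposition is:
Bags: B1 = {5, 6, 8, 10}  B2 = {4, 5, 6, 10}  B3 = {5, 6, 8, 9}  B4 = {1, 5, 6, 10}  B5 = {3, 4, 5, 10}  B6 = {1, 6, 7, 10}  B7 = {2, 5, 6, 8}
Tree: B1–B2, B1–B3, B1–B4, B2–B5, B4–B6, B1–B7
Each bag holds 4 vertices, so the decomposition has width 3, which upper-bounds the treewidth. For the lower bound, the 4 vertices {3, 4, 5, 10} are pairwise adjacent, and any tree decomposition puts a clique entirely inside one bag — forcing width ≥ 3. Hence tw(G) = 3 exactly.

3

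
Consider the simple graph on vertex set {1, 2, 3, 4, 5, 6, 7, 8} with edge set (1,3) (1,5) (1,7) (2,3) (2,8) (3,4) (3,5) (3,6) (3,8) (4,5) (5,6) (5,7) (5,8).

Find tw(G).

2

A width-2 tree decomposition is:
Bags: B1 = {3, 5, 8}  B2 = {1, 3, 5}  B3 = {3, 4, 5}  B4 = {1, 5, 7}  B5 = {2, 3, 8}  B6 = {3, 5, 6}
Tree: B1–B2, B2–B3, B2–B4, B1–B5, B2–B6
Every bag has size at most 3, so the width is 3 − 1 = 2 and tw(G) ≤ 2. For the lower bound, the 3 vertices {2, 3, 8} are pairwise adjacent, and any tree decomposition puts a clique entirely inside one bag — forcing width ≥ 2. The upper and lower bounds meet at 2, so that is the treewidth.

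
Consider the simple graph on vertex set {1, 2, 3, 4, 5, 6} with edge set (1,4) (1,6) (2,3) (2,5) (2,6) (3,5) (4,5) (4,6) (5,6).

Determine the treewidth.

A width-2 tree decomposition is:
Bags: B1 = {2, 5, 6}  B2 = {4, 5, 6}  B3 = {1, 4, 6}  B4 = {2, 3, 5}
Tree: B1–B2, B2–B3, B1–B4
Each bag holds 3 vertices, so the decomposition has width 2, which upper-bounds the treewidth. Conversely, {1, 4, 6} is a clique of size 3, and the vertices of any clique must share a bag in every tree decomposition; so some bag has ≥ 3 vertices and tw(G) ≥ 2. The upper and lower bounds meet at 2, so that is the treewidth.

2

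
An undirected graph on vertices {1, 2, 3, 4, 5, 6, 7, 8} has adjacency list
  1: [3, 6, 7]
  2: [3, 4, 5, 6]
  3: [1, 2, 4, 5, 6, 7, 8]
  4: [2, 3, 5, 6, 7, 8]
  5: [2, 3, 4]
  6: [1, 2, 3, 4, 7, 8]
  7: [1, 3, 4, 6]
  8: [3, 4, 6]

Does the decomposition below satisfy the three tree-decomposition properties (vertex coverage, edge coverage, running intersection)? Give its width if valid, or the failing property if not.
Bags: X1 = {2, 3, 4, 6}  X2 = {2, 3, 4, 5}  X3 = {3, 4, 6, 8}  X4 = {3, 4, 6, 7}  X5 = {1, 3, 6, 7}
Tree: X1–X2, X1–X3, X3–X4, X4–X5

Checking the three conditions: (i) the bags cover all of {1, 2, 3, 4, 5, 6, 7, 8}; (ii) for each edge, some bag contains both endpoints; (iii) the bags containing any fixed vertex form a subtree. All hold, so the decomposition is valid with width 4 − 1 = 3.

Yes; width 3.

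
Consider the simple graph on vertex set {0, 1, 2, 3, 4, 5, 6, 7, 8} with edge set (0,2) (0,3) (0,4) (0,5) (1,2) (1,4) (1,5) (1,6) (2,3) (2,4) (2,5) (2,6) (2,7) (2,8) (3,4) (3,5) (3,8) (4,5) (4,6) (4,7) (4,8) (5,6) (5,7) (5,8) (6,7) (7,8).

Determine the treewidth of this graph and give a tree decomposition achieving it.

Treewidth 4.
One optimal decomposition is:
Bags: B1 = {2, 4, 5, 7, 8}  B2 = {2, 4, 5, 6, 7}  B3 = {1, 2, 4, 5, 6}  B4 = {2, 3, 4, 5, 8}  B5 = {0, 2, 3, 4, 5}
Tree: B1–B2, B2–B3, B1–B4, B4–B5

Each bag holds 5 vertices, so the decomposition has width 4, which upper-bounds the treewidth. On the other hand G contains the 5-clique {1, 2, 4, 5, 6}. A clique must lie in a single bag of any decomposition, so no decomposition can have width below 4. The upper and lower bounds meet at 4, so that is the treewidth.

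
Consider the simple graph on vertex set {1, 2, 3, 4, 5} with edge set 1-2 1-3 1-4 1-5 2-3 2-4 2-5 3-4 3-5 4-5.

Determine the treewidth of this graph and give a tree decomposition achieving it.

A single bag containing all 5 vertices is trivially a valid decomposition of width 4. For the lower bound, the 5 vertices {1, 2, 3, 4, 5} are pairwise adjacent, and any tree decomposition puts a clique entirely inside one bag — forcing width ≥ 4. Therefore the treewidth is 4.

Treewidth 4.
One optimal decomposition is:
Bags: B1 = {1, 2, 3, 4, 5}
Tree: (single bag)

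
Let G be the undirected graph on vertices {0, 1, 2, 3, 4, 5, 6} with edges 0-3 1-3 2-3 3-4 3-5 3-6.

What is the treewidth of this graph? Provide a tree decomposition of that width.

Treewidth 1.
Bags: B1 = {3, 5}  B2 = {2, 3}  B3 = {3, 4}  B4 = {0, 3}  B5 = {1, 3}  B6 = {3, 6}
Tree: B1–B2, B1–B3, B3–B4, B2–B5, B1–B6

The largest bag has 2 vertices, giving width 1; this decomposition certifies tw(G) ≤ 1. Any graph with an edge has treewidth ≥ 1, and G has the edge 5–3. Hence tw(G) = 1 exactly.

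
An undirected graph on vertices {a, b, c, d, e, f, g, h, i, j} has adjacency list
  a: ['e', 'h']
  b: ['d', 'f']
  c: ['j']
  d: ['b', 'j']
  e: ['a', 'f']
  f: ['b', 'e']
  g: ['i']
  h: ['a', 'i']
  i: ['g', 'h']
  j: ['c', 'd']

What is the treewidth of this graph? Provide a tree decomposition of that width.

Treewidth 1.
Bags: B1 = {g, i}  B2 = {h, i}  B3 = {a, h}  B4 = {a, e}  B5 = {e, f}  B6 = {b, f}  B7 = {b, d}  B8 = {d, j}  B9 = {c, j}
Tree: B1–B2, B2–B3, B3–B4, B4–B5, B5–B6, B6–B7, B7–B8, B8–B9

Every bag has size at most 2, so the width is 2 − 1 = 1 and tw(G) ≤ 1. Since G has at least one edge (e.g. g–i), it is not an edgeless graph, so tw(G) ≥ 1. The upper and lower bounds meet at 1, so that is the treewidth.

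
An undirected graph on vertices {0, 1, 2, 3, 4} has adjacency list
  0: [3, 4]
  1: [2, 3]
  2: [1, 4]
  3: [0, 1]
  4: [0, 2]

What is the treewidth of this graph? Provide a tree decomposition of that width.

The largest bag has 3 vertices, giving width 2; this decomposition certifies tw(G) ≤ 2. The edges 4–2–1–3–0–4 form a cycle, so G is not a tree and its treewidth is at least 2. Therefore the treewidth is 2.

Treewidth 2.
One such decomposition:
Bags: B1 = {1, 2, 4}  B2 = {1, 3, 4}  B3 = {0, 3, 4}
Tree: B1–B2, B2–B3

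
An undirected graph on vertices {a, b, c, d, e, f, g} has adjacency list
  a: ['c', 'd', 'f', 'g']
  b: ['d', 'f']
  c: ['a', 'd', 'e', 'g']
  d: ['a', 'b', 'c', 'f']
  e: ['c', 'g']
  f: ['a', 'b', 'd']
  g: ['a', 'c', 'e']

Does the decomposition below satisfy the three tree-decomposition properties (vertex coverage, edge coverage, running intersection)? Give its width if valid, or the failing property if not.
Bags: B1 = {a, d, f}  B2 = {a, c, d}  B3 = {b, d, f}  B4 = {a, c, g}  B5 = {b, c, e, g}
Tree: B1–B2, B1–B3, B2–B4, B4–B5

No — bags containing vertex b are not connected in the tree.

A tree decomposition must satisfy three properties: every vertex lies in some bag; for every edge, both endpoints lie together in some bag; and for every vertex, the bags containing it form a connected subtree. Here bags containing vertex b are not connected in the tree, so the decomposition is invalid.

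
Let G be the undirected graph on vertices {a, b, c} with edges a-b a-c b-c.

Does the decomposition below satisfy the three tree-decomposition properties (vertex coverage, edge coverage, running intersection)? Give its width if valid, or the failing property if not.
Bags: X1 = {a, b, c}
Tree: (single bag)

Yes; width 2.

Vertex coverage: the bags together contain {a, b, c}, the full vertex set. Edge coverage: each edge of G has both endpoints in at least one bag. Running intersection: for every vertex, the bags containing it form a connected subtree. All three properties hold, so this is a valid tree decomposition of width max|bag| − 1 = 2, and hence tw(G) ≤ 2.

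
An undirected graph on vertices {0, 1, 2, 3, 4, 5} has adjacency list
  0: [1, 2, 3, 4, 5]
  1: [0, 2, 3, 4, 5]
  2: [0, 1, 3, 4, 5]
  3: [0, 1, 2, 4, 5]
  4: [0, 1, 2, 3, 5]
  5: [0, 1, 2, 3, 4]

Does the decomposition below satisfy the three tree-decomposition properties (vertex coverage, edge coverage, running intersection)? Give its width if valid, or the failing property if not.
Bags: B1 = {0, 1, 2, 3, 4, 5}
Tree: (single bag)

Yes; width 5.

Every vertex of G appears in some bag (union = {0, 1, 2, 3, 4, 5}); every edge is covered by a bag; and for each vertex v the set of bags containing v is connected in the bag tree. The decomposition is therefore valid. The largest bag has 6 vertices, so the width is 5.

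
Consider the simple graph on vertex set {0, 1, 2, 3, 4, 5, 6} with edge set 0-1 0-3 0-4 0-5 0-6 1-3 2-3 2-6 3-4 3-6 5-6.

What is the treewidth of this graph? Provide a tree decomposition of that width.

Each bag holds 3 vertices, so the decomposition has width 2, which upper-bounds the treewidth. On the other hand G contains the 3-clique {0, 1, 3}. A clique must lie in a single bag of any decomposition, so no decomposition can have width below 2. The upper and lower bounds meet at 2, so that is the treewidth.

Treewidth 2.
Bags: B1 = {0, 3, 6}  B2 = {2, 3, 6}  B3 = {0, 5, 6}  B4 = {0, 1, 3}  B5 = {0, 3, 4}
Tree: B1–B2, B1–B3, B1–B4, B4–B5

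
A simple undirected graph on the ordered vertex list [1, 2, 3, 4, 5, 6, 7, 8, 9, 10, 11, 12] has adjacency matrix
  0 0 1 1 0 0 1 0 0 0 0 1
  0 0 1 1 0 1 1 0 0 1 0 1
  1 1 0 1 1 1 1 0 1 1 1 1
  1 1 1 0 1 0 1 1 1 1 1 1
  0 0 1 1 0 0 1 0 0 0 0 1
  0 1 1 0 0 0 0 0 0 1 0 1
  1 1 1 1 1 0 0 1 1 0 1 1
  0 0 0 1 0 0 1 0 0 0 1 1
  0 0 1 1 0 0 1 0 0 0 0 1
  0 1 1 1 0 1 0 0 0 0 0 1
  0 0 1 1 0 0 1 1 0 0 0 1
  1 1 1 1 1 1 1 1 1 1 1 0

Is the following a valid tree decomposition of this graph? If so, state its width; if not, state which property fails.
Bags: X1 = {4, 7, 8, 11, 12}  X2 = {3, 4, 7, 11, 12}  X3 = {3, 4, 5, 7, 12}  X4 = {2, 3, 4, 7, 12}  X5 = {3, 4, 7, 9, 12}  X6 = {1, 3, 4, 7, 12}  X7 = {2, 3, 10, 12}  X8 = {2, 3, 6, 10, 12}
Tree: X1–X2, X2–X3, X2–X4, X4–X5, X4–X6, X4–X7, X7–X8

A tree decomposition must satisfy three properties: every vertex lies in some bag; for every edge, both endpoints lie together in some bag; and for every vertex, the bags containing it form a connected subtree. Here edge (4,10) lies in no bag, so the decomposition is invalid.

No — edge (4,10) lies in no bag.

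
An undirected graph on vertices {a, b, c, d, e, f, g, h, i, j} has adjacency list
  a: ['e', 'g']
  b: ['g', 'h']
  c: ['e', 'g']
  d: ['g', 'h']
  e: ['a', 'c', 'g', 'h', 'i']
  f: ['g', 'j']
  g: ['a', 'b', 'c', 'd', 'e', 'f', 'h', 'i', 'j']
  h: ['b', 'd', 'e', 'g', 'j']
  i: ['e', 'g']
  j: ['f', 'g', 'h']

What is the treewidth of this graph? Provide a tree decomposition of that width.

Treewidth 2.
One such decomposition:
Bags: B1 = {b, g, h}  B2 = {e, g, h}  B3 = {a, e, g}  B4 = {g, h, j}  B5 = {f, g, j}  B6 = {c, e, g}  B7 = {d, g, h}  B8 = {e, g, i}
Tree: B1–B2, B2–B3, B2–B4, B4–B5, B2–B6, B2–B7, B2–B8

The largest bag has 3 vertices, giving width 2; this decomposition certifies tw(G) ≤ 2. For the lower bound, the 3 vertices {f, g, j} are pairwise adjacent, and any tree decomposition puts a clique entirely inside one bag — forcing width ≥ 2. The upper and lower bounds meet at 2, so that is the treewidth.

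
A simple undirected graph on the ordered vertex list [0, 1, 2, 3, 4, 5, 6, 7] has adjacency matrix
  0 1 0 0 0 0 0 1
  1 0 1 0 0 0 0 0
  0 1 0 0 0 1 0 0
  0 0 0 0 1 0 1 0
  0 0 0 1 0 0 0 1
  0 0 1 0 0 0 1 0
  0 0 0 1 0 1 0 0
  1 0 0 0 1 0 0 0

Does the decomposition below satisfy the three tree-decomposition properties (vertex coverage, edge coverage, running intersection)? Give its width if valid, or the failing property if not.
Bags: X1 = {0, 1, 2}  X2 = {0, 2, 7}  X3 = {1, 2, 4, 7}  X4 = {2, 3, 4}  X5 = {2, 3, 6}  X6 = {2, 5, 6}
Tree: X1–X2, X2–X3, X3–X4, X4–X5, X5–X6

A tree decomposition must satisfy three properties: every vertex lies in some bag; for every edge, both endpoints lie together in some bag; and for every vertex, the bags containing it form a connected subtree. Here bags containing vertex 1 are not connected in the tree, so the decomposition is invalid.

No — bags containing vertex 1 are not connected in the tree.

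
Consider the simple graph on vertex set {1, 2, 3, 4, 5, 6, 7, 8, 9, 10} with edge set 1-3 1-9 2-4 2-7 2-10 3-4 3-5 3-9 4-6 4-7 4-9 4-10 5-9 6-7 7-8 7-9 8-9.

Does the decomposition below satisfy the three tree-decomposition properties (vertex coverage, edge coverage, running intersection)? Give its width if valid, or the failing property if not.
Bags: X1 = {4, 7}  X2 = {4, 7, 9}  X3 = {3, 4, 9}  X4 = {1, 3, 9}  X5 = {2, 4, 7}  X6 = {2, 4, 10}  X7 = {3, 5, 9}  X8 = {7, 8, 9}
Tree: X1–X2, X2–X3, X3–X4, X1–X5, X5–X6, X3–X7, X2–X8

No — vertex 6 appears in no bag.

A tree decomposition must satisfy three properties: every vertex lies in some bag; for every edge, both endpoints lie together in some bag; and for every vertex, the bags containing it form a connected subtree. Here vertex 6 appears in no bag, so the decomposition is invalid.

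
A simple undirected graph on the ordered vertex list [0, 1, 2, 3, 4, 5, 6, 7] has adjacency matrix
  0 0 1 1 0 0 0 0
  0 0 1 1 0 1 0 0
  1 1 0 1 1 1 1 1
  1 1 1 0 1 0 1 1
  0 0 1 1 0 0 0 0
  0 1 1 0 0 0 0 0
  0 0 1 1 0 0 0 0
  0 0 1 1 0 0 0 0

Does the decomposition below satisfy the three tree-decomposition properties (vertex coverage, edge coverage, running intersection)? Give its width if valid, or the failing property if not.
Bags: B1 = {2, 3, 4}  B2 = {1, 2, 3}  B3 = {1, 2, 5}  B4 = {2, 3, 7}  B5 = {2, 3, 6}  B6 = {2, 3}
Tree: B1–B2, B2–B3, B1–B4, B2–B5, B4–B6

A tree decomposition must satisfy three properties: every vertex lies in some bag; for every edge, both endpoints lie together in some bag; and for every vertex, the bags containing it form a connected subtree. Here vertex 0 appears in no bag, so the decomposition is invalid.

No — vertex 0 appears in no bag.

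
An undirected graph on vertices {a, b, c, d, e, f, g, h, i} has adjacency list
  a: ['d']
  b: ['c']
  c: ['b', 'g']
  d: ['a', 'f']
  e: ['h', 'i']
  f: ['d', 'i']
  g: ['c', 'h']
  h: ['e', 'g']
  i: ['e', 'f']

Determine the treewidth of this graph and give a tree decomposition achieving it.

Every bag has size at most 2, so the width is 2 − 1 = 1 and tw(G) ≤ 1. G has an edge, so its treewidth is at least 1. Combining the bounds, tw(G) = 1.

Treewidth 1.
One optimal decomposition is:
Bags: B1 = {a, d}  B2 = {d, f}  B3 = {f, i}  B4 = {e, i}  B5 = {e, h}  B6 = {g, h}  B7 = {c, g}  B8 = {b, c}
Tree: B1–B2, B2–B3, B3–B4, B4–B5, B5–B6, B6–B7, B7–B8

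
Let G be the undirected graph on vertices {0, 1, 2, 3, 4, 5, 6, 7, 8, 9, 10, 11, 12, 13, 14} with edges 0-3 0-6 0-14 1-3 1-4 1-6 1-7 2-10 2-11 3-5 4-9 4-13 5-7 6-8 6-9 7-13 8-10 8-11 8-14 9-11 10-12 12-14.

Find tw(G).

A width-3 tree decomposition is:
Bags: B1 = {2, 10, 11, 12}  B2 = {8, 10, 11, 12}  B3 = {8, 11, 12, 14}  B4 = {8, 9, 11, 14}  B5 = {6, 8, 9, 14}  B6 = {0, 6, 9, 14}  B7 = {0, 4, 6, 9}  B8 = {0, 1, 4, 6}  B9 = {0, 1, 3, 4}  B10 = {1, 3, 4, 13}  B11 = {1, 3, 7, 13}  B12 = {3, 5, 7, 13}
Tree: B1–B2, B2–B3, B3–B4, B4–B5, B5–B6, B6–B7, B7–B8, B8–B9, B9–B10, B10–B11, B11–B12
Every bag has size at most 4, so the width is 4 − 1 = 3 and tw(G) ≤ 3. For the lower bound: the 4 vertex sets {2,10,12}, {11}, {8}, {0,6,9,14} are disjoint, each induces a connected subgraph, and every pair is joined by at least one edge of G. Contracting each set to a single vertex therefore yields K_{4} as a minor, and since treewidth is minor-monotone, tw(G) ≥ tw(K_{4}) = 3. The upper and lower bounds meet at 3, so that is the treewidth.

3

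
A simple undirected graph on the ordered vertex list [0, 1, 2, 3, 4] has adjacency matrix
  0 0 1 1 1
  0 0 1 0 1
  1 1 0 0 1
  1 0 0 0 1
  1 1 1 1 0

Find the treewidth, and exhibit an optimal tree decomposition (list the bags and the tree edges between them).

The largest bag has 3 vertices, giving width 2; this decomposition certifies tw(G) ≤ 2. On the other hand G contains the 3-clique {0, 2, 4}. A clique must lie in a single bag of any decomposition, so no decomposition can have width below 2. Combining the bounds, tw(G) = 2.

Treewidth 2.
Bags: B1 = {0, 2, 4}  B2 = {1, 2, 4}  B3 = {0, 3, 4}
Tree: B1–B2, B1–B3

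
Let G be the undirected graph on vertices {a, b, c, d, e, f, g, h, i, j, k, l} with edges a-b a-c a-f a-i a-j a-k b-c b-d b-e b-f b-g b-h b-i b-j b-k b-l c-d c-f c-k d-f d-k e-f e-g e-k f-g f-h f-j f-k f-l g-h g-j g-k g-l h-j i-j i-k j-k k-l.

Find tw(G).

A width-4 tree decomposition is:
Bags: B1 = {a, b, f, j, k}  B2 = {b, f, g, j, k}  B3 = {b, f, g, k, l}  B4 = {a, b, c, f, k}  B5 = {b, c, d, f, k}  B6 = {b, f, g, h, j}  B7 = {b, e, f, g, k}  B8 = {a, b, i, j, k}
Tree: B1–B2, B2–B3, B1–B4, B4–B5, B2–B6, B3–B7, B1–B8
Every bag has size at most 5, so the width is 5 − 1 = 4 and tw(G) ≤ 4. For the lower bound, the 5 vertices {b, f, g, h, j} are pairwise adjacent, and any tree decomposition puts a clique entirely inside one bag — forcing width ≥ 4. The upper and lower bounds meet at 4, so that is the treewidth.

4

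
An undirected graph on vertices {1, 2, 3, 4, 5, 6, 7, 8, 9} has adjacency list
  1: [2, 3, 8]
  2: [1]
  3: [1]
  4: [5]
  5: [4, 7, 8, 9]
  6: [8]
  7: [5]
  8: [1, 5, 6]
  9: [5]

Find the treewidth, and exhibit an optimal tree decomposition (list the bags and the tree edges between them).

Every bag has size at most 2, so the width is 2 − 1 = 1 and tw(G) ≤ 1. Any graph with an edge has treewidth ≥ 1, and G has the edge 6–8. Therefore the treewidth is 1.

Treewidth 1.
One optimal decomposition is:
Bags: B1 = {6, 8}  B2 = {1, 8}  B3 = {5, 8}  B4 = {4, 5}  B5 = {5, 7}  B6 = {5, 9}  B7 = {1, 3}  B8 = {1, 2}
Tree: B1–B2, B1–B3, B3–B4, B3–B5, B3–B6, B2–B7, B7–B8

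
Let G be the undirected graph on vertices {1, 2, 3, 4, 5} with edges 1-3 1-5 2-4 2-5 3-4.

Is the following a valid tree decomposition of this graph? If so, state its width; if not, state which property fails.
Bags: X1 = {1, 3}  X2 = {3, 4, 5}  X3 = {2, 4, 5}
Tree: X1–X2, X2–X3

No — edge (5,1) lies in no bag.

A tree decomposition must satisfy three properties: every vertex lies in some bag; for every edge, both endpoints lie together in some bag; and for every vertex, the bags containing it form a connected subtree. Here edge (5,1) lies in no bag, so the decomposition is invalid.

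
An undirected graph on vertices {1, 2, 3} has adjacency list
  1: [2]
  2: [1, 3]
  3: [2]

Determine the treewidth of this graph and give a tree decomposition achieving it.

The largest bag has 2 vertices, giving width 1; this decomposition certifies tw(G) ≤ 1. G has an edge, so its treewidth is at least 1. The upper and lower bounds meet at 1, so that is the treewidth.

Treewidth 1.
One optimal decomposition is:
Bags: B1 = {1, 2}  B2 = {2, 3}
Tree: B1–B2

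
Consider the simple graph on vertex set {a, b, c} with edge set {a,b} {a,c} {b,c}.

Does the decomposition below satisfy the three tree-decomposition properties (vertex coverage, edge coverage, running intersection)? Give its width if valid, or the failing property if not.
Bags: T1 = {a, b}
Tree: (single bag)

A tree decomposition must satisfy three properties: every vertex lies in some bag; for every edge, both endpoints lie together in some bag; and for every vertex, the bags containing it form a connected subtree. Here vertex c appears in no bag, so the decomposition is invalid.

No — vertex c appears in no bag.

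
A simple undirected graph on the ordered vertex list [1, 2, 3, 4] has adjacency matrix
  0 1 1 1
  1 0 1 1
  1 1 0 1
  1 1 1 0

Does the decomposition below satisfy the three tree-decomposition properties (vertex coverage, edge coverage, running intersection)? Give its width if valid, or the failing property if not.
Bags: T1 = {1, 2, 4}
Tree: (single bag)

No — vertex 3 appears in no bag.

A tree decomposition must satisfy three properties: every vertex lies in some bag; for every edge, both endpoints lie together in some bag; and for every vertex, the bags containing it form a connected subtree. Here vertex 3 appears in no bag, so the decomposition is invalid.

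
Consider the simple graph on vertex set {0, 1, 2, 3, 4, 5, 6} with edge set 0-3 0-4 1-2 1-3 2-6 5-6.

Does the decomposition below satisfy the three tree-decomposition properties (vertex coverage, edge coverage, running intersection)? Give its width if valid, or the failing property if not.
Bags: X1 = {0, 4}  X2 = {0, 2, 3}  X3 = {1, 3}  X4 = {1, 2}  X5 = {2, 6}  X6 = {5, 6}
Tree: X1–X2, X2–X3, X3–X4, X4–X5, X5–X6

No — bags containing vertex 2 are not connected in the tree.

A tree decomposition must satisfy three properties: every vertex lies in some bag; for every edge, both endpoints lie together in some bag; and for every vertex, the bags containing it form a connected subtree. Here bags containing vertex 2 are not connected in the tree, so the decomposition is invalid.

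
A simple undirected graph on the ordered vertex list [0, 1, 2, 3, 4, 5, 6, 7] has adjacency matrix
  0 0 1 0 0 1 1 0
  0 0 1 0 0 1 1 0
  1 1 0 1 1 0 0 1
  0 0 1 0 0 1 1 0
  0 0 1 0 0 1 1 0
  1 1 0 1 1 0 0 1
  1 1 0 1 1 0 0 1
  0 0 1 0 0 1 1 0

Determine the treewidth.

A width-3 tree decomposition is:
Bags: B1 = {1, 2, 5, 6}  B2 = {0, 2, 5, 6}  B3 = {2, 3, 5, 6}  B4 = {2, 5, 6, 7}  B5 = {2, 4, 5, 6}
Tree: B1–B2, B2–B3, B3–B4, B4–B5
Each bag holds 4 vertices, so the decomposition has width 3, which upper-bounds the treewidth. For the lower bound: the 4 vertex sets {1,5}, {0,2}, {6}, {3} are disjoint, each induces a connected subgraph, and every pair is joined by at least one edge of G. Contracting each set to a single vertex therefore yields K_{4} as a minor, and since treewidth is minor-monotone, tw(G) ≥ tw(K_{4}) = 3. Hence tw(G) = 3 exactly.

3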